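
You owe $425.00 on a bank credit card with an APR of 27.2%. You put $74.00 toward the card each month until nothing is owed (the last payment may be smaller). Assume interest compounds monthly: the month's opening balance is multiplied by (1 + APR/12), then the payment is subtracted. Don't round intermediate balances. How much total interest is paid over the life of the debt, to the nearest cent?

Monthly rate r = 27.2%/12 = 2.26667% = 0.0226667.
Payoff takes n = ⌈−ln(1 − rB₀/P)/ln(1+r)⌉ = ⌈6.223⌉ = 7 payments; the last is $16.61.
Total paid = 6·$74.00 + $16.61 = $460.61.
Total interest = total paid − principal = $460.61 − $425.00 = $35.61.

$35.61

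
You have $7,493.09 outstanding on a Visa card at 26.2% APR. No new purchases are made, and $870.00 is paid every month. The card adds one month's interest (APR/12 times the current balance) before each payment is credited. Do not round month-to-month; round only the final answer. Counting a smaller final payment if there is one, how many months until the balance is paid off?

Monthly rate r = 26.2%/12 = 2.18333% = 0.0218333.
Recurrence: B ← B·(1+r) − $870.00.
Month 1: interest $163.60; balance after payment $6,786.69.
Month 2: interest $148.18; balance after payment $6,064.87.
Closed form: n = −ln(1 − rB₀/P)/ln(1+r) = −ln(0.81196)/ln(1.02183) ≈ 9.645, so the balance reaches zero during payment 10.

10 payments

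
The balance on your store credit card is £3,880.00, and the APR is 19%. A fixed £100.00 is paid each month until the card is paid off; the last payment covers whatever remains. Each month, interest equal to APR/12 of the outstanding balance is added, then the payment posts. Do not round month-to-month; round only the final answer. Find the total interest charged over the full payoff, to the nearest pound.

Monthly rate r = 19%/12 = 1.58333% = 0.0158333.
Payoff takes n = ⌈−ln(1 − rB₀/P)/ln(1+r)⌉ = ⌈60.651⌉ = 61 payments; the last is £65.26.
Total paid = 60·£100.00 + £65.26 = £6,065.26.
Total interest = total paid − principal = £6,065.26 − £3,880.00 = £2,185.26.

£2,185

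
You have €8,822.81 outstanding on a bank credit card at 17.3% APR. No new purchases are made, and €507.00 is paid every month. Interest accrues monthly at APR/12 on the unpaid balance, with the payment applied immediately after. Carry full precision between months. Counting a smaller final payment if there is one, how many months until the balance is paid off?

Monthly rate r = 17.3%/12 = 1.44167% = 0.0144167.
Recurrence: B ← B·(1+r) − €507.00.
Month 1: interest €127.20; balance after payment €8,443.01.
Month 2: interest €121.72; balance after payment €8,057.73.
Closed form: n = −ln(1 − rB₀/P)/ln(1+r) = −ln(0.74912)/ln(1.01442) ≈ 20.180, so the balance reaches zero during payment 21.

21 months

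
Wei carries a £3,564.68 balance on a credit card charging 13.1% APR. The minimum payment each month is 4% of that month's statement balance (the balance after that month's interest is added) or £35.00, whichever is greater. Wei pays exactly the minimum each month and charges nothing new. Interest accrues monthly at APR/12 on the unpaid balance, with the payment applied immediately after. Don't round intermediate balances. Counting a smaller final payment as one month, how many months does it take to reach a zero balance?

Monthly rate r = 13.1%/12 = 1.09167% = 0.0109167.
While 4% of the post-interest balance exceeds £35.00, each month B ← (B·(1+r))·(1 − 0.04), i.e. B shrinks by the factor (1+r)·0.96 = 0.97048.
This holds for months 1–48. Entering month 49 the balance is £846.01; 4% of the post-interest balance is now below £35.00, so the flat £35.00 minimum applies from here.
From month 49 a fixed £35.00 at rate r clears £846.01 in 29 more payments. Total: 48 + 29 = 77 months.

77 months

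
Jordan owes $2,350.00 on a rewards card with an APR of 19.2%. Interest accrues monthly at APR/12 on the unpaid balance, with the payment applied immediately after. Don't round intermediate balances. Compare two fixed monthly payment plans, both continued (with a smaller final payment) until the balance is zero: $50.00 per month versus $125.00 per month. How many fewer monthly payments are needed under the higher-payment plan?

65 fewer payments

Monthly rate r = 19.2%/12 = 1.6% = 0.016.
At $50.00/mo: n = ⌈−ln(1 − rB₀/P)/ln(1+r)⌉ = 88 payments (last $42.09); total interest = total paid − $2,350.00 = $2,042.09.
At $125.00/mo: 23 payments (last $68.01); total interest $468.01.
Payments saved = 88 − 23 = 65.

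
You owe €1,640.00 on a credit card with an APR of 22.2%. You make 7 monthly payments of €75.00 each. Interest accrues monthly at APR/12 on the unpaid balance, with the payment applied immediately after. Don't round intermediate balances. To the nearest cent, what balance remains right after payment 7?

€1,309.48

Monthly rate r = 22.2%/12 = 1.85% = 0.0185.
Each month: B ← B·(1+r) − €75.00.
Month 1: interest €30.34; balance after payment €1,595.34.
Month 2: interest €29.51; balance after payment €1,549.85.
Month 3: interest €28.67; balance after payment €1,503.53.
Month 4: interest €27.82; balance after payment €1,456.34.
Month 5: interest €26.94; balance after payment €1,408.28.
Month 6: interest €26.05; balance after payment €1,359.34.
Month 7: interest €25.15; balance after payment €1,309.48.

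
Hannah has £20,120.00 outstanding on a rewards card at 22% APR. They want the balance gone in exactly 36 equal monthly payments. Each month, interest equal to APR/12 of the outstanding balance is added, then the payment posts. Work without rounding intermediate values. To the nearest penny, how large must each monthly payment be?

Monthly rate r = 22%/12 = 1.83333% = 0.0183333.
Level-payment amortization: P = B₀·r / (1 − (1+r)^(−n)) = 20120.00·0.0183333 / (1 − 1.01833^(−36)).
Denominator 1 − (1+r)^(−36) = 0.480050165.
P = 368.867 / 0.480050165 ≈ 768.39.

£768.39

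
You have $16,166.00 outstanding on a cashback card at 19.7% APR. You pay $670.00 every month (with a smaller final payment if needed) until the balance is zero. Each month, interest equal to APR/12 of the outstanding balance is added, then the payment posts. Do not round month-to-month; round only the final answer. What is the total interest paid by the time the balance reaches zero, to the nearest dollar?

$4,587

Monthly rate r = 19.7%/12 = 1.64167% = 0.0164167.
Payoff takes n = ⌈−ln(1 − rB₀/P)/ln(1+r)⌉ = ⌈30.974⌉ = 31 payments; the last is $652.62.
Total paid = 30·$670.00 + $652.62 = $20,752.62.
Total interest = total paid − principal = $20,752.62 − $16,166.00 = $4,586.62.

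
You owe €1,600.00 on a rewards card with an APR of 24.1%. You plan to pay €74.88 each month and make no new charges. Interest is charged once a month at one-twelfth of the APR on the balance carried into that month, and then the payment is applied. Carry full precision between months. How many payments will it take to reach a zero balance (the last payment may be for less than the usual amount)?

29 months

Monthly rate r = 24.1%/12 = 2.00833% = 0.0200833.
Recurrence: B ← B·(1+r) − €74.88.
Month 1: interest €32.13; balance after payment €1,557.25.
Month 2: interest €31.27; balance after payment €1,513.65.
Closed form: n = −ln(1 − rB₀/P)/ln(1+r) = −ln(0.57087)/ln(1.02008) ≈ 28.193, so the balance reaches zero during payment 29.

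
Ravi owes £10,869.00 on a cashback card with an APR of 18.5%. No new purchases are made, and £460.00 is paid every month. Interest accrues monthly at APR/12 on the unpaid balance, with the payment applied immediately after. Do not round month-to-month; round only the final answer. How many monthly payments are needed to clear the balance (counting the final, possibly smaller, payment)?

Monthly rate r = 18.5%/12 = 1.54167% = 0.0154167.
Recurrence: B ← B·(1+r) − £460.00.
Month 1: interest £167.56; balance after payment £10,576.56.
Month 2: interest £163.06; balance after payment £10,279.62.
Closed form: n = −ln(1 − rB₀/P)/ln(1+r) = −ln(0.63573)/ln(1.01542) ≈ 29.608, so the balance reaches zero during payment 30.

30 payments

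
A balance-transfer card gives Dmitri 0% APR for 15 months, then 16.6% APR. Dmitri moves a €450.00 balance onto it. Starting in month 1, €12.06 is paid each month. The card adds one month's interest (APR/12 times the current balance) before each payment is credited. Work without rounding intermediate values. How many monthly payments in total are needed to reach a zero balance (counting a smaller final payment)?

Promo months 1–15 at r₀ = 0%/12 = 0; months 16+ at r₁ = 16.6%/12 = 0.0138333.
After month 15 (no interest yet): B = €450.00 − 15·€12.06 = €269.10.
Then at r₁ with €12.06/mo: n₂ = −ln(1 − r₁·B/P)/ln(1+r₁) ≈ 26.87 → 27 more payments.

42 months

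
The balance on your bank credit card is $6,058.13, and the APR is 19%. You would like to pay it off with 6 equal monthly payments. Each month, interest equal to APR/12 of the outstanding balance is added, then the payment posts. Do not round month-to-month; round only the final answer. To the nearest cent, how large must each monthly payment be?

$1,066.37

Monthly rate r = 19%/12 = 1.58333% = 0.0158333.
Level-payment amortization: P = B₀·r / (1 − (1+r)^(−n)) = 6058.13·0.0158333 / (1 − 1.01583^(−6)).
Denominator 1 − (1+r)^(−6) = 0.0899500239.
P = 95.9204 / 0.0899500239 ≈ 1066.37.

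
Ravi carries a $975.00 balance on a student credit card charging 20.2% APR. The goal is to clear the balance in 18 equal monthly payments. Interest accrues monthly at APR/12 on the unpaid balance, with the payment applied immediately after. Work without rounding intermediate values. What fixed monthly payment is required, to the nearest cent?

Monthly rate r = 20.2%/12 = 1.68333% = 0.0168333.
Level-payment amortization: P = B₀·r / (1 − (1+r)^(−n)) = 975.00·0.0168333 / (1 − 1.01683^(−18)).
Denominator 1 − (1+r)^(−18) = 0.259535815.
P = 16.4125 / 0.259535815 ≈ 63.24.

$63.24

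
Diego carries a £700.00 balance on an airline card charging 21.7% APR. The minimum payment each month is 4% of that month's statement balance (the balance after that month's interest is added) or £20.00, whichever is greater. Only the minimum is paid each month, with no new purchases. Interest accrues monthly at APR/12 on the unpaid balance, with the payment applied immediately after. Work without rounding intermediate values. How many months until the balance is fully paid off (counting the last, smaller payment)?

49 months

Monthly rate r = 21.7%/12 = 1.80833% = 0.0180833.
While 4% of the post-interest balance exceeds £20.00, each month B ← (B·(1+r))·(1 − 0.04), i.e. B shrinks by the factor (1+r)·0.96 = 0.97736.
This holds for months 1–16. Entering month 17 the balance is £485.26; 4% of the post-interest balance is now below £20.00, so the flat £20.00 minimum applies from here.
From month 17 a fixed £20.00 at rate r clears £485.26 in 33 more payments. Total: 16 + 33 = 49 months.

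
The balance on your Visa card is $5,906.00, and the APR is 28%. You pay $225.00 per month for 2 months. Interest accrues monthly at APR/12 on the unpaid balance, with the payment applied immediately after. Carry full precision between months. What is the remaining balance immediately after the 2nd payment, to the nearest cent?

$5,729.58

Monthly rate r = 28%/12 = 2.33333% = 0.0233333.
Each month: B ← B·(1+r) − $225.00.
Month 1: interest $137.81; balance after payment $5,818.81.
Month 2: interest $135.77; balance after payment $5,729.58.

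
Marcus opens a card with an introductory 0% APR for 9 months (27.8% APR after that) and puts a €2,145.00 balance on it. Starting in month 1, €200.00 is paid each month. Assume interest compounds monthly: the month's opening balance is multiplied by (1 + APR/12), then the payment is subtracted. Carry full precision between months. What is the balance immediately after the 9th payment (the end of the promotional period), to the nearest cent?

€345.00

Promo months 1–9 at r₀ = 0%/12 = 0; months 10+ at r₁ = 27.8%/12 = 0.0231667.
After month 9 (no interest yet): B = €2,145.00 − 9·€200.00 = €345.00.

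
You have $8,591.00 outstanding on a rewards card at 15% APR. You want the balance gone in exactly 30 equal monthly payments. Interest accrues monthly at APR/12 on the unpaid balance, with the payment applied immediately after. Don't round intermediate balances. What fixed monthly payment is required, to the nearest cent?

Monthly rate r = 15%/12 = 1.25% = 0.0125.
Level-payment amortization: P = B₀·r / (1 − (1+r)^(−n)) = 8591.00·0.0125 / (1 − 1.0125^(−30)).
Denominator 1 − (1+r)^(−30) = 0.311111328.
P = 107.388 / 0.311111328 ≈ 345.17.

$345.17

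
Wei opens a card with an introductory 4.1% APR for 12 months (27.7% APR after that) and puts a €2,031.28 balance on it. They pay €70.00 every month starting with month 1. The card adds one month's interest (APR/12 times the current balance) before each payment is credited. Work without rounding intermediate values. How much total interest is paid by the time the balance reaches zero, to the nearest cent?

€456.40

Promo months 1–12 at r₀ = 4.1%/12 = 0.00341667; months 13+ at r₁ = 27.7%/12 = 0.0230833.
After month 12: iterate B ← B·(1+r₀) − €70.00 for 12 months → €1,260.18.
Then at r₁ with €70.00/mo: n₂ = −ln(1 − r₁·B/P)/ln(1+r₁) ≈ 23.54 → 24 more payments.
Total paid = 35·€70.00 + €37.68 = €2,487.68; interest = €2,487.68 − €2,031.28 = €456.40.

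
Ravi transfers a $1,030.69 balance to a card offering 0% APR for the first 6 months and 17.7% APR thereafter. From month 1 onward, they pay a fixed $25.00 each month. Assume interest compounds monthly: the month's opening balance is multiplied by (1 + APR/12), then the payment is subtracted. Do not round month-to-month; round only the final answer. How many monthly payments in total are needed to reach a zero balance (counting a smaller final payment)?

Promo months 1–6 at r₀ = 0%/12 = 0; months 7+ at r₁ = 17.7%/12 = 0.01475.
After month 6 (no interest yet): B = $1,030.69 − 6·$25.00 = $880.69.
Then at r₁ with $25.00/mo: n₂ = −ln(1 − r₁·B/P)/ln(1+r₁) ≈ 50.07 → 51 more payments.

57 payments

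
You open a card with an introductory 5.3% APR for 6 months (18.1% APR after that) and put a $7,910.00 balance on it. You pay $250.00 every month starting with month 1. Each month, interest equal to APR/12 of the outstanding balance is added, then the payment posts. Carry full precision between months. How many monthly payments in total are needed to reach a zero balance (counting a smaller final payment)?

Promo months 1–6 at r₀ = 5.3%/12 = 0.00441667; months 7+ at r₁ = 18.1%/12 = 0.0150833.
After month 6: iterate B ← B·(1+r₀) − $250.00 for 6 months → $6,605.28.
Then at r₁ with $250.00/mo: n₂ = −ln(1 − r₁·B/P)/ln(1+r₁) ≈ 33.96 → 34 more payments.

40 months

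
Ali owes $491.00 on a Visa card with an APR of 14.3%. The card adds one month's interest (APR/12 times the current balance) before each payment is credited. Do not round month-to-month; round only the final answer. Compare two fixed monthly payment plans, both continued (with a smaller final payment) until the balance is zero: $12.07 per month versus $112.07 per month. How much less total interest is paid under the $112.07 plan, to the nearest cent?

$168.21

Monthly rate r = 14.3%/12 = 1.19167% = 0.0119167.
At $12.07/mo: n = ⌈−ln(1 − rB₀/P)/ln(1+r)⌉ = 56 payments (last $11.81); total interest = total paid − $491.00 = $184.66.
At $112.07/mo: 5 payments (last $59.17); total interest $16.45.
Interest saved = $184.66 − $16.45 = $168.21.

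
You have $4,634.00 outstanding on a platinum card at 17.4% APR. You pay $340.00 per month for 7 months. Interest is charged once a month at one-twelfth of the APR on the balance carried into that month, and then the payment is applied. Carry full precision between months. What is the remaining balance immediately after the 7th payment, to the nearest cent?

Monthly rate r = 17.4%/12 = 1.45% = 0.0145.
Each month: B ← B·(1+r) − $340.00.
Month 1: interest $67.19; balance after payment $4,361.19.
Month 2: interest $63.24; balance after payment $4,084.43.
Month 3: interest $59.22; balance after payment $3,803.65.
Month 4: interest $55.15; balance after payment $3,518.81.
Month 5: interest $51.02; balance after payment $3,229.83.
Month 6: interest $46.83; balance after payment $2,936.66.
Month 7: interest $42.58; balance after payment $2,639.24.

$2,639.24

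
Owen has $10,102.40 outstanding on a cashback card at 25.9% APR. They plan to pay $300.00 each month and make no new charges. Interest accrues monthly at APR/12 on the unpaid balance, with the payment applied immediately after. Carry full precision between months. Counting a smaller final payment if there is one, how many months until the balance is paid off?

Monthly rate r = 25.9%/12 = 2.15833% = 0.0215833.
Recurrence: B ← B·(1+r) − $300.00.
Month 1: interest $218.04; balance after payment $10,020.44.
Month 2: interest $216.27; balance after payment $9,936.72.
Closed form: n = −ln(1 − rB₀/P)/ln(1+r) = −ln(0.27319)/ln(1.02158) ≈ 60.767, so the balance reaches zero during payment 61.

61 months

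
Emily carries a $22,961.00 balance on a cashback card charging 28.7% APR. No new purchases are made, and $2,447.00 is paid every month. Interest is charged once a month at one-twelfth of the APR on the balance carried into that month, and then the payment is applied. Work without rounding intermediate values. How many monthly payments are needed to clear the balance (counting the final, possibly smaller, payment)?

Monthly rate r = 28.7%/12 = 2.39167% = 0.0239167.
Recurrence: B ← B·(1+r) − $2,447.00.
Month 1: interest $549.15; balance after payment $21,063.15.
Month 2: interest $503.76; balance after payment $19,119.91.
Closed form: n = −ln(1 − rB₀/P)/ln(1+r) = −ln(0.77558)/ln(1.02392) ≈ 10.753, so the balance reaches zero during payment 11.

11 months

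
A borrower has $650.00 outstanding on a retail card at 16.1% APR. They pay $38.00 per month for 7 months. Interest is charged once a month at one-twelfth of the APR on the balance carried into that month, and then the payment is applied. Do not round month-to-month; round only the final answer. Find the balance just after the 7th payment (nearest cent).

Monthly rate r = 16.1%/12 = 1.34167% = 0.0134167.
Each month: B ← B·(1+r) − $38.00.
Month 1: interest $8.72; balance after payment $620.72.
Month 2: interest $8.33; balance after payment $591.05.
Month 3: interest $7.93; balance after payment $560.98.
Month 4: interest $7.53; balance after payment $530.51.
Month 5: interest $7.12; balance after payment $499.62.
Month 6: interest $6.70; balance after payment $468.33.
Month 7: interest $6.28; balance after payment $436.61.

$436.61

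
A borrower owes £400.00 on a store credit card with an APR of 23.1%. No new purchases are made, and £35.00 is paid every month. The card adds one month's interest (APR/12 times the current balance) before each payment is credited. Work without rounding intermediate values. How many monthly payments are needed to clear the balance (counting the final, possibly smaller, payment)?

Monthly rate r = 23.1%/12 = 1.925% = 0.01925.
Recurrence: B ← B·(1+r) − £35.00.
Month 1: interest £7.70; balance after payment £372.70.
Month 2: interest £7.17; balance after payment £344.87.
Closed form: n = −ln(1 − rB₀/P)/ln(1+r) = −ln(0.78)/ln(1.01925) ≈ 13.031, so the balance reaches zero during payment 14.

14 months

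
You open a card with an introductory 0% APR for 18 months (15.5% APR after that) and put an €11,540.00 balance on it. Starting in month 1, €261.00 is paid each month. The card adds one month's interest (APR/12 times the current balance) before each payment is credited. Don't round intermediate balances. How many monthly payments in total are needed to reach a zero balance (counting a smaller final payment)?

Promo months 1–18 at r₀ = 0%/12 = 0; months 19+ at r₁ = 15.5%/12 = 0.0129167.
After month 18 (no interest yet): B = €11,540.00 − 18·€261.00 = €6,842.00.
Then at r₁ with €261.00/mo: n₂ = −ln(1 − r₁·B/P)/ln(1+r₁) ≈ 32.21 → 33 more payments.

51 payments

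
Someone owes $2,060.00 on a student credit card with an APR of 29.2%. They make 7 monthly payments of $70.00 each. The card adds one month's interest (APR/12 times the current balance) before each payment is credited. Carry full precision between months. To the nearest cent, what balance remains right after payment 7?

$1,910.31

Monthly rate r = 29.2%/12 = 2.43333% = 0.0243333.
Each month: B ← B·(1+r) − $70.00.
Month 1: interest $50.13; balance after payment $2,040.13.
Month 2: interest $49.64; balance after payment $2,019.77.
Month 3: interest $49.15; balance after payment $1,998.92.
Month 4: interest $48.64; balance after payment $1,977.56.
Month 5: interest $48.12; balance after payment $1,955.68.
Month 6: interest $47.59; balance after payment $1,933.27.
Month 7: interest $47.04; balance after payment $1,910.31.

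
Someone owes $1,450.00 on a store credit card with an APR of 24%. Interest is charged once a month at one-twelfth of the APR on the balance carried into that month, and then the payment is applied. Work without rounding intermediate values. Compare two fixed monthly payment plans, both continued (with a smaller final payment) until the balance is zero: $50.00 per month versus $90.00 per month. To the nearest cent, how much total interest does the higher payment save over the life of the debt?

$422.58

Monthly rate r = 24%/12 = 2% = 0.02.
At $50.00/mo: n = ⌈−ln(1 − rB₀/P)/ln(1+r)⌉ = 44 payments (last $40.44); total interest = total paid − $1,450.00 = $740.44.
At $90.00/mo: 20 payments (last $57.86); total interest $317.86.
Interest saved = $740.44 − $317.86 = $422.58.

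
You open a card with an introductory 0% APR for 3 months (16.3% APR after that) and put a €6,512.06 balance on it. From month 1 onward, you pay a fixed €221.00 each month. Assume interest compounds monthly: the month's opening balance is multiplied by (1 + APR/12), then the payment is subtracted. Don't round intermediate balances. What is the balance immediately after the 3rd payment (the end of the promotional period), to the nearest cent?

€5,849.06

Promo months 1–3 at r₀ = 0%/12 = 0; months 4+ at r₁ = 16.3%/12 = 0.0135833.
After month 3 (no interest yet): B = €6,512.06 − 3·€221.00 = €5,849.06.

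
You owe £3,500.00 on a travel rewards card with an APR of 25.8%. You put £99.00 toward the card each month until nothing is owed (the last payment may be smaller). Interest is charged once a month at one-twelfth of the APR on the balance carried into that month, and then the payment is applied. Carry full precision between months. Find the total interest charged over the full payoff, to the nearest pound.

£3,144

Monthly rate r = 25.8%/12 = 2.15% = 0.0215.
Payoff takes n = ⌈−ln(1 − rB₀/P)/ln(1+r)⌉ = ⌈67.108⌉ = 68 payments; the last is £10.83.
Total paid = 67·£99.00 + £10.83 = £6,643.83.
Total interest = total paid − principal = £6,643.83 − £3,500.00 = £3,143.83.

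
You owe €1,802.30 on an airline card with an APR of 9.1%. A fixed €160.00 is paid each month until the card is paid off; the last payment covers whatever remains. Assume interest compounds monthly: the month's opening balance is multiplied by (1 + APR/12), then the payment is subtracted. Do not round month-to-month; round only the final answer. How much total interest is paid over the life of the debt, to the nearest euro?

€89

Monthly rate r = 9.1%/12 = 0.758333% = 0.00758333.
Payoff takes n = ⌈−ln(1 − rB₀/P)/ln(1+r)⌉ = ⌈11.819⌉ = 12 payments; the last is €131.19.
Total paid = 11·€160.00 + €131.19 = €1,891.19.
Total interest = total paid − principal = €1,891.19 − €1,802.30 = €88.89.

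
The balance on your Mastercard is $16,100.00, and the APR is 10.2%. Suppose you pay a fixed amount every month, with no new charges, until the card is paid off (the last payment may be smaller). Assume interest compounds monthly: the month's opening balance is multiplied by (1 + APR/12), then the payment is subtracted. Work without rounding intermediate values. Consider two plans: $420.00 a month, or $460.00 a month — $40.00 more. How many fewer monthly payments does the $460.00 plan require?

Monthly rate r = 10.2%/12 = 0.85% = 0.0085.
At $420.00/mo: n = ⌈−ln(1 − rB₀/P)/ln(1+r)⌉ = 47 payments (last $245.08); total interest = total paid − $16,100.00 = $3,465.08.
At $460.00/mo: 42 payments (last $330.97); total interest $3,090.97.
Payments saved = 47 − 42 = 5.

5 fewer payments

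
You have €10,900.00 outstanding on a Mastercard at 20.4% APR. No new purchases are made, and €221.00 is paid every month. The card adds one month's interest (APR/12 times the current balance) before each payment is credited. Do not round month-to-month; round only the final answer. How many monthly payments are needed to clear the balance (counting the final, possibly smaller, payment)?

109 payments

Monthly rate r = 20.4%/12 = 1.7% = 0.017.
Recurrence: B ← B·(1+r) − €221.00.
Month 1: interest €185.30; balance after payment €10,864.30.
Month 2: interest €184.69; balance after payment €10,827.99.
Closed form: n = −ln(1 − rB₀/P)/ln(1+r) = −ln(0.16154)/ln(1.017) ≈ 108.145, so the balance reaches zero during payment 109.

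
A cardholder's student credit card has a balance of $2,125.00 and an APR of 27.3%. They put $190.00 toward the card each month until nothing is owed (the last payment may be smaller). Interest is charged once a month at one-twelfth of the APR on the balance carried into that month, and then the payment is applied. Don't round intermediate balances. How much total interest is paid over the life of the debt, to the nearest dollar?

$355

Monthly rate r = 27.3%/12 = 2.275% = 0.02275.
Payoff takes n = ⌈−ln(1 − rB₀/P)/ln(1+r)⌉ = ⌈13.053⌉ = 14 payments; the last is $10.11.
Total paid = 13·$190.00 + $10.11 = $2,480.11.
Total interest = total paid − principal = $2,480.11 − $2,125.00 = $355.11.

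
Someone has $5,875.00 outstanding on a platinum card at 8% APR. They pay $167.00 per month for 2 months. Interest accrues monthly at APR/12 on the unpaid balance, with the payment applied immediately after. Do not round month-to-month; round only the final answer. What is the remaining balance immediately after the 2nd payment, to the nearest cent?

$5,618.48

Monthly rate r = 8%/12 = 0.666667% = 0.00666667.
Each month: B ← B·(1+r) − $167.00.
Month 1: interest $39.17; balance after payment $5,747.17.
Month 2: interest $38.31; balance after payment $5,618.48.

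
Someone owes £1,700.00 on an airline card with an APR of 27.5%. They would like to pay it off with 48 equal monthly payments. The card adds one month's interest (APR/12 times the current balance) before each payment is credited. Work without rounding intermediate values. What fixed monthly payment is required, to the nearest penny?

Monthly rate r = 27.5%/12 = 2.29167% = 0.0229167.
Level-payment amortization: P = B₀·r / (1 − (1+r)^(−n)) = 1700.00·0.0229167 / (1 − 1.02292^(−48)).
Denominator 1 − (1+r)^(−48) = 0.662970612.
P = 38.9583 / 0.662970612 ≈ 58.76.

£58.76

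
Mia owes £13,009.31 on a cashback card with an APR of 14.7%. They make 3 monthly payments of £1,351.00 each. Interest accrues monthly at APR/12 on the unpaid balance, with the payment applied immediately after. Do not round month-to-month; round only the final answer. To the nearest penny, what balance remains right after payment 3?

Monthly rate r = 14.7%/12 = 1.225% = 0.01225.
Each month: B ← B·(1+r) − £1,351.00.
Month 1: interest £159.36; balance after payment £11,817.67.
Month 2: interest £144.77; balance after payment £10,611.44.
Month 3: interest £129.99; balance after payment £9,390.43.

£9,390.43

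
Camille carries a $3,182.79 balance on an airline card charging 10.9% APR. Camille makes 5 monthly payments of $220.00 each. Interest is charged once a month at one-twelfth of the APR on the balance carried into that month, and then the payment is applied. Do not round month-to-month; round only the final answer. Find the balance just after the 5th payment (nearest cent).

$2,209.83

Monthly rate r = 10.9%/12 = 0.908333% = 0.00908333.
Each month: B ← B·(1+r) − $220.00.
Month 1: interest $28.91; balance after payment $2,991.70.
Month 2: interest $27.17; balance after payment $2,798.87.
Month 3: interest $25.42; balance after payment $2,604.30.
Month 4: interest $23.66; balance after payment $2,407.95.
Month 5: interest $21.87; balance after payment $2,209.83.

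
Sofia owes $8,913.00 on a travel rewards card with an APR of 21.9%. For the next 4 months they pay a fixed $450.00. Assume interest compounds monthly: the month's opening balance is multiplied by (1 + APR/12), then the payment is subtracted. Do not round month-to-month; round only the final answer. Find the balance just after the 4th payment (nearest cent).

Monthly rate r = 21.9%/12 = 1.825% = 0.01825.
Each month: B ← B·(1+r) − $450.00.
Month 1: interest $162.66; balance after payment $8,625.66.
Month 2: interest $157.42; balance after payment $8,333.08.
Month 3: interest $152.08; balance after payment $8,035.16.
Month 4: interest $146.64; balance after payment $7,731.80.

$7,731.80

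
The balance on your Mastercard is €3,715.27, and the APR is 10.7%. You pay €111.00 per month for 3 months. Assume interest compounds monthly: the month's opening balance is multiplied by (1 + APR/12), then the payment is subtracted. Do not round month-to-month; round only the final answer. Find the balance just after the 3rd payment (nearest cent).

Monthly rate r = 10.7%/12 = 0.891667% = 0.00891667.
Each month: B ← B·(1+r) − €111.00.
Month 1: interest €33.13; balance after payment €3,637.40.
Month 2: interest €32.43; balance after payment €3,558.83.
Month 3: interest €31.73; balance after payment €3,479.56.

€3,479.56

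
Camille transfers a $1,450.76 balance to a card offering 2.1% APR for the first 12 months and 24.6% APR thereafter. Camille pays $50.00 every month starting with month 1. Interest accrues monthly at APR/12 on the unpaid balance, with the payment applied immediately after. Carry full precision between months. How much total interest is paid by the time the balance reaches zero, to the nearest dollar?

Promo months 1–12 at r₀ = 2.1%/12 = 0.00175; months 13+ at r₁ = 24.6%/12 = 0.0205.
After month 12: iterate B ← B·(1+r₀) − $50.00 for 12 months → $875.71.
Then at r₁ with $50.00/mo: n₂ = −ln(1 − r₁·B/P)/ln(1+r₁) ≈ 21.92 → 22 more payments.
Total paid = 33·$50.00 + $45.98 = $1,695.98; interest = $1,695.98 − $1,450.76 = $245.22.

$245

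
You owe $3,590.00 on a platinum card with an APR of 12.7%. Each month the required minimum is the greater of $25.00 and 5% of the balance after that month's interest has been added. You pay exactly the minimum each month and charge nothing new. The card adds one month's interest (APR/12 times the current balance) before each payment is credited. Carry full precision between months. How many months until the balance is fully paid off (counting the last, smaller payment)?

Monthly rate r = 12.7%/12 = 1.05833% = 0.0105833.
While 5% of the post-interest balance exceeds $25.00, each month B ← (B·(1+r))·(1 − 0.05), i.e. B shrinks by the factor (1+r)·0.95 = 0.96005.
This holds for months 1–49. Entering month 50 the balance is $487.06; 5% of the post-interest balance is now below $25.00, so the flat $25.00 minimum applies from here.
From month 50 a fixed $25.00 at rate r clears $487.06 in 22 more payments. Total: 49 + 22 = 71 months.

71 months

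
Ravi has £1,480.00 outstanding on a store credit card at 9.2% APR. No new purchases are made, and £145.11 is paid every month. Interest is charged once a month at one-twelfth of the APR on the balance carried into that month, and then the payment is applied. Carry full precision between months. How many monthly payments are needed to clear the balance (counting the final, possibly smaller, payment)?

Monthly rate r = 9.2%/12 = 0.766667% = 0.00766667.
Recurrence: B ← B·(1+r) − £145.11.
Month 1: interest £11.35; balance after payment £1,346.24.
Month 2: interest £10.32; balance after payment £1,211.45.
Closed form: n = −ln(1 − rB₀/P)/ln(1+r) = −ln(0.92181)/ln(1.00767) ≈ 10.661, so the balance reaches zero during payment 11.

11 months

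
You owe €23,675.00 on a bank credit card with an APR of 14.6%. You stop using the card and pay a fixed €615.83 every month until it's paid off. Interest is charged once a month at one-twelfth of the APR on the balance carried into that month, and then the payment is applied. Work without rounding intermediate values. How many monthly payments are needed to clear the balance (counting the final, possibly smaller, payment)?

53 payments

Monthly rate r = 14.6%/12 = 1.21667% = 0.0121667.
Recurrence: B ← B·(1+r) − €615.83.
Month 1: interest €288.05; balance after payment €23,347.22.
Month 2: interest €284.06; balance after payment €23,015.44.
Closed form: n = −ln(1 − rB₀/P)/ln(1+r) = −ln(0.53226)/ln(1.01217) ≈ 52.146, so the balance reaches zero during payment 53.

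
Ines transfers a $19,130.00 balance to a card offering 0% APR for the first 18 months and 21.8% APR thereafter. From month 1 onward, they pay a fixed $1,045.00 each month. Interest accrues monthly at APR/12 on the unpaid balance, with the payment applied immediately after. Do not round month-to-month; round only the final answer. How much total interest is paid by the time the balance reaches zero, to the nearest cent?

$5.81

Promo months 1–18 at r₀ = 0%/12 = 0; months 19+ at r₁ = 21.8%/12 = 0.0181667.
After month 18 (no interest yet): B = $19,130.00 − 18·$1,045.00 = $320.00.
Then at r₁ with $1,045.00/mo: n₂ = −ln(1 − r₁·B/P)/ln(1+r₁) ≈ 0.31 → 1 more payments.
Total paid = 18·$1,045.00 + $325.81 = $19,135.81; interest = $19,135.81 − $19,130.00 = $5.81.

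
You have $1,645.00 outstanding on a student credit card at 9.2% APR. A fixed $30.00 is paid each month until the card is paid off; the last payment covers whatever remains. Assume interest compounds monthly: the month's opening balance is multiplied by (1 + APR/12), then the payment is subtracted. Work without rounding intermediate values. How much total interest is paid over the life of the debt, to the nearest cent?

Monthly rate r = 9.2%/12 = 0.766667% = 0.00766667.
Payoff takes n = ⌈−ln(1 − rB₀/P)/ln(1+r)⌉ = ⌈71.411⌉ = 72 payments; the last is $12.36.
Total paid = 71·$30.00 + $12.36 = $2,142.36.
Total interest = total paid − principal = $2,142.36 − $1,645.00 = $497.36.

$497.36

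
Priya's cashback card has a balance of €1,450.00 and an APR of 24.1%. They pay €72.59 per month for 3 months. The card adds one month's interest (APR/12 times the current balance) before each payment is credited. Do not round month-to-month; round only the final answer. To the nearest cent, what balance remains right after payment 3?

Monthly rate r = 24.1%/12 = 2.00833% = 0.0200833.
Each month: B ← B·(1+r) − €72.59.
Month 1: interest €29.12; balance after payment €1,406.53.
Month 2: interest €28.25; balance after payment €1,362.19.
Month 3: interest €27.36; balance after payment €1,316.96.

€1,316.96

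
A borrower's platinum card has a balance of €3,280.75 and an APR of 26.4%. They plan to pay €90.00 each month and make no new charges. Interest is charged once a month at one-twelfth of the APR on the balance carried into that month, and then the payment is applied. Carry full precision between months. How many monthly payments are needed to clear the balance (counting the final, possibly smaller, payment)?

Monthly rate r = 26.4%/12 = 2.2% = 0.022.
Recurrence: B ← B·(1+r) − €90.00.
Month 1: interest €72.18; balance after payment €3,262.93.
Month 2: interest €71.78; balance after payment €3,244.71.
Closed form: n = −ln(1 − rB₀/P)/ln(1+r) = −ln(0.19804)/ln(1.022) ≈ 74.411, so the balance reaches zero during payment 75.

75 payments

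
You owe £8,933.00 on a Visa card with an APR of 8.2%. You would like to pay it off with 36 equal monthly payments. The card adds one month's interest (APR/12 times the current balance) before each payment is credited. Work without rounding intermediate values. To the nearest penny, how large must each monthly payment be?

£280.75

Monthly rate r = 8.2%/12 = 0.683333% = 0.00683333.
Level-payment amortization: P = B₀·r / (1 − (1+r)^(−n)) = 8933.00·0.00683333 / (1 − 1.00683^(−36)).
Denominator 1 − (1+r)^(−36) = 0.217423274.
P = 61.0422 / 0.217423274 ≈ 280.75.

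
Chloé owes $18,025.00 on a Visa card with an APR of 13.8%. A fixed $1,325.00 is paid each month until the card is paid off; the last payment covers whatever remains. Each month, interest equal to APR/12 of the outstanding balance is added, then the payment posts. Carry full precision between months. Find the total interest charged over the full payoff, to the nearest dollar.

Monthly rate r = 13.8%/12 = 1.15% = 0.0115.
Payoff takes n = ⌈−ln(1 − rB₀/P)/ln(1+r)⌉ = ⌈14.879⌉ = 15 payments; the last is $1,165.04.
Total paid = 14·$1,325.00 + $1,165.04 = $19,715.04.
Total interest = total paid − principal = $19,715.04 − $18,025.00 = $1,690.04.

$1,690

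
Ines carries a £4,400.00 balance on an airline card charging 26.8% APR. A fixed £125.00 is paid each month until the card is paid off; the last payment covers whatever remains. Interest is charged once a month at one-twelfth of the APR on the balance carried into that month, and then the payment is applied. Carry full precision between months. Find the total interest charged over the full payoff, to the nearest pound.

£4,329

Monthly rate r = 26.8%/12 = 2.23333% = 0.0223333.
Payoff takes n = ⌈−ln(1 − rB₀/P)/ln(1+r)⌉ = ⌈69.831⌉ = 70 payments; the last is £104.09.
Total paid = 69·£125.00 + £104.09 = £8,729.09.
Total interest = total paid − principal = £8,729.09 − £4,400.00 = £4,329.09.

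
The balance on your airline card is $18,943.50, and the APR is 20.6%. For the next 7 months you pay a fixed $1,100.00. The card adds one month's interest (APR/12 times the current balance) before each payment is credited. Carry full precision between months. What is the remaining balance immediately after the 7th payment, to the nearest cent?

Monthly rate r = 20.6%/12 = 1.71667% = 0.0171667.
Each month: B ← B·(1+r) − $1,100.00.
Month 1: interest $325.20; balance after payment $18,168.70.
Month 2: interest $311.90; balance after payment $17,380.59.
Month 3: interest $298.37; balance after payment $16,578.96.
Month 4: interest $284.61; balance after payment $15,763.57.
Month 5: interest $270.61; balance after payment $14,934.17.
Month 6: interest $256.37; balance after payment $14,090.54.
Month 7: interest $241.89; balance after payment $13,232.43.

$13,232.43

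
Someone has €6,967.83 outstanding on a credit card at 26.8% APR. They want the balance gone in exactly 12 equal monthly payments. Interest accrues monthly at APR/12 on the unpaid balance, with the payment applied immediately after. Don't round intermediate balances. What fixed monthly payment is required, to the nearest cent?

€668.35

Monthly rate r = 26.8%/12 = 2.23333% = 0.0223333.
Level-payment amortization: P = B₀·r / (1 − (1+r)^(−n)) = 6967.83·0.0223333 / (1 − 1.02233^(−12)).
Denominator 1 − (1+r)^(−12) = 0.232833297.
P = 155.615 / 0.232833297 ≈ 668.35.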